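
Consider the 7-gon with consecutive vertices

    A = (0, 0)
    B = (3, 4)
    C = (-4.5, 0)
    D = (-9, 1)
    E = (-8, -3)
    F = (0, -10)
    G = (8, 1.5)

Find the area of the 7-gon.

Σ = (0) + (18) + (-4.5) + (35) + (80) + (80) + (0) = 208.5
Area = |Σ|/2 = 104.25.

104.25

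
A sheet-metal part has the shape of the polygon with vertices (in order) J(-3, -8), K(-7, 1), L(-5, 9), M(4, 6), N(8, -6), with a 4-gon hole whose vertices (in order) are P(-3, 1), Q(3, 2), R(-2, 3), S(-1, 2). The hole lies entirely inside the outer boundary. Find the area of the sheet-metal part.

Outer boundary:
J→K: (-3)(1) − (-7)(-8) = -59
K→L: (-7)(9) − (-5)(1) = -58
L→M: (-5)(6) − (4)(9) = -66
M→N: (4)(-6) − (8)(6) = -72
N→J: (8)(-8) − (-3)(-6) = -82
Σ = -337
Area = |Σ|/2 = 168.5.
Hole:
Apply the shoelace formula: 2A = Σ (x_i·y_{i+1} − x_{i+1}·y_i), indices taken mod 4.
P→Q: (-3)(2) − (3)(1) = -9
Q→R: (3)(3) − (-2)(2) = 13
R→S: (-2)(2) − (-1)(3) = -1
S→P: (-1)(1) − (-3)(2) = 5
Σ = 8
Area = |Σ|/2 = 4.
Net area = 168.5 − 4 = 164.5.

164.5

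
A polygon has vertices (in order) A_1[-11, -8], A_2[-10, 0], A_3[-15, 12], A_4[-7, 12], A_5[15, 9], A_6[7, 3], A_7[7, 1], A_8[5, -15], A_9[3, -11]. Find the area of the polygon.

418

Cross-terms: -80, -120, -96, -243, -18, -14, -110, -10, -145  ⇒  Σ = -836
Area = |Σ|/2 = 418.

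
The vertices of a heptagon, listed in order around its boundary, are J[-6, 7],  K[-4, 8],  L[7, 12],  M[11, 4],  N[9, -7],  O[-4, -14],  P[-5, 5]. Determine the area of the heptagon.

Apply the surveyor's formula: 2A = Σ (x_i·y_{i+1} − x_{i+1}·y_i), indices taken mod 7.
Σ = (-20) + (-104) + (-104) + (-113) + (-154) + (-90) + (-5) = -590
Area = |Σ|/2 = 295.

295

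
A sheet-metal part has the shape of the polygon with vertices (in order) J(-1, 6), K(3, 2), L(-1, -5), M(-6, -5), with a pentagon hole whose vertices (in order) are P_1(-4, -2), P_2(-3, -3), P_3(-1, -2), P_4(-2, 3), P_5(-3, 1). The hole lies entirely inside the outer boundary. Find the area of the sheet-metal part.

Outer boundary:
Apply the surveyor's formula: 2A = Σ (x_i·y_{i+1} − x_{i+1}·y_i), indices taken mod 4.
Cross-terms: -20, -13, -25, -41  ⇒  Σ = -99
Area = |Σ|/2 = 49.5.
Hole:
Σ = (6) + (3) + (-7) + (7) + (10) = 19
Area = |Σ|/2 = 9.5.
Net area = 49.5 − 9.5 = 40.

40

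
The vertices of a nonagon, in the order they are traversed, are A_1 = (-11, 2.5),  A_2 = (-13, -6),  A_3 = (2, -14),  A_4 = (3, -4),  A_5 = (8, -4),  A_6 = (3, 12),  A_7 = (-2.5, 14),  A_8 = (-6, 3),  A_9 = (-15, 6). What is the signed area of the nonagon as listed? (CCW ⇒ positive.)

Apply the shoelace formula: 2A = Σ (x_i·y_{i+1} − x_{i+1}·y_i), indices taken mod 9.
Σ = (98.5) + (194) + (34) + (20) + (108) + (72) + (76.5) + (9) + (28.5) = 640.5
Signed area = Σ/2 = 320.25 (positive ⇒ counter-clockwise traversal).

320.25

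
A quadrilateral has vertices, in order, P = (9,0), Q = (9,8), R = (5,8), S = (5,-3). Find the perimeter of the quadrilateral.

|PQ| = √((0)² + (8)²) = √64 = 8
|QR| = √((-4)² + (0)²) = √16 = 4
|RS| = √((0)² + (-11)²) = √121 = 11
|SP| = √((4)² + (3)²) = √25 = 5
Perimeter = 8 + 4 + 11 + 5 = 28.

28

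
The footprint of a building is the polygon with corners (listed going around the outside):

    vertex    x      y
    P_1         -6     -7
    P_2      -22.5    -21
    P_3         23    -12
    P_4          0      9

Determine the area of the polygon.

491.25

Apply Gauss's area formula: 2A = Σ (x_i·y_{i+1} − x_{i+1}·y_i), indices taken mod 4.
Σ = (-31.5) + (753) + (207) + (54) = 982.5
Area = |Σ|/2 = 491.25.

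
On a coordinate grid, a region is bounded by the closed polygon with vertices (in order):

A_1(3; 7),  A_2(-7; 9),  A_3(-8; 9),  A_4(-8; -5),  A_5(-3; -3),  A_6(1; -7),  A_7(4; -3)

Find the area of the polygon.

146

A_1→A_2: (3)(9) − (-7)(7) = 76
A_2→A_3: (-7)(9) − (-8)(9) = 9
A_3→A_4: (-8)(-5) − (-8)(9) = 112
A_4→A_5: (-8)(-3) − (-3)(-5) = 9
A_5→A_6: (-3)(-7) − (1)(-3) = 24
A_6→A_7: (1)(-3) − (4)(-7) = 25
A_7→A_1: (4)(7) − (3)(-3) = 37
Σ = 292
Area = |Σ|/2 = 146.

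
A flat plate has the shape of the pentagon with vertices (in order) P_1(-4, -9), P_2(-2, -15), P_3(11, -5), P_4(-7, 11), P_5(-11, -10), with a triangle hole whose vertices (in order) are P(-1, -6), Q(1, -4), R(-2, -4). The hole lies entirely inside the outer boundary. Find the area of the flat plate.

273.5

Outer boundary:
Apply Gauss's area formula: 2A = Σ (x_i·y_{i+1} − x_{i+1}·y_i), indices taken mod 5.
Cross-terms: 42, 175, 86, 191, 59  ⇒  Σ = 553
Area = |Σ|/2 = 276.5.
Hole:
Apply Gauss's area formula: 2A = Σ (x_i·y_{i+1} − x_{i+1}·y_i), indices taken mod 3.
Σ = (10) + (-12) + (8) = 6
Area = |Σ|/2 = 3.
Net area = 276.5 − 3 = 273.5.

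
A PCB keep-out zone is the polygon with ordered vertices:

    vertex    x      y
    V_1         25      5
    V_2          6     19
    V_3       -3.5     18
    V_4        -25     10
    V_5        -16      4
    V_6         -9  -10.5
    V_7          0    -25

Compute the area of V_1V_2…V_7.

Apply the shoelace formula: 2A = Σ (x_i·y_{i+1} − x_{i+1}·y_i), indices taken mod 7.
Σ = (445) + (174.5) + (415) + (60) + (204) + (225) + (625) = 2148.5
Area = |Σ|/2 = 1074.25.

1074.25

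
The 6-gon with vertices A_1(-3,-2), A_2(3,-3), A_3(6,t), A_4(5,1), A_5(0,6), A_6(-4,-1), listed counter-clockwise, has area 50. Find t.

The doubled signed area Σ (x_i y_{i+1} − x_{i+1} y_i) is linear in t.
With t=0 it equals 98; the coefficient of t is -2 (from the two edges through A_3).
So -2·t + 98 = 2·50 = 100 ⇒ t = -1.

-1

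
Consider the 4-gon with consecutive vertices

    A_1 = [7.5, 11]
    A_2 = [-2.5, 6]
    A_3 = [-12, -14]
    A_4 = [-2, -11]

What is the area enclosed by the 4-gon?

172

Apply the surveyor's formula: 2A = Σ (x_i·y_{i+1} − x_{i+1}·y_i), indices taken mod 4.
Σ = (72.5) + (107) + (104) + (60.5) = 344
Area = |Σ|/2 = 172.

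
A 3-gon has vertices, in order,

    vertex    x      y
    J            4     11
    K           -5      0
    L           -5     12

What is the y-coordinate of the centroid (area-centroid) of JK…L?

Apply the shoelace (surveyor's) formula. First the cross-terms c_i = x_i·y_{i+1} − x_{i+1}·y_i:
  55, -60, -103  ⇒  2A = -108, A = -54.
Then Σ (y_i + y_{i+1})·c_i = -2484, so ȳ = -2484 / (6·(-54)) = 23/3.

23/3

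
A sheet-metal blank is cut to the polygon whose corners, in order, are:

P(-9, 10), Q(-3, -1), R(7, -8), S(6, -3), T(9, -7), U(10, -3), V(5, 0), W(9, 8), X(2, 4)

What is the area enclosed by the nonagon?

P→Q: (-9)(-1) − (-3)(10) = 39
Q→R: (-3)(-8) − (7)(-1) = 31
R→S: (7)(-3) − (6)(-8) = 27
S→T: (6)(-7) − (9)(-3) = -15
T→U: (9)(-3) − (10)(-7) = 43
U→V: (10)(0) − (5)(-3) = 15
V→W: (5)(8) − (9)(0) = 40
W→X: (9)(4) − (2)(8) = 20
X→P: (2)(10) − (-9)(4) = 56
Σ = 256
Area = |Σ|/2 = 128.

128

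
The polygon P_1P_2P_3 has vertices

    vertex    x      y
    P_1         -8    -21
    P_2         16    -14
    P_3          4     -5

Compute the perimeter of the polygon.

|P_1P_2| = √((24)² + (7)²) = √625 = 25
|P_2P_3| = √((-12)² + (9)²) = √225 = 15
|P_3P_1| = √((-12)² + (-16)²) = √400 = 20
Perimeter = 25 + 15 + 20 = 60.

60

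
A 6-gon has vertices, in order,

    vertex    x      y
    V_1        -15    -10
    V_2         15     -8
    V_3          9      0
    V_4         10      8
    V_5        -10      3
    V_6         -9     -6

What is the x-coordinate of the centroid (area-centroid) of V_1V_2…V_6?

Apply Gauss's area formula. First the cross-terms c_i = x_i·y_{i+1} − x_{i+1}·y_i:
  270, 72, 72, 110, 87, 0  ⇒  2A = 611, A = 305.5.
Then Σ (x_i + x_{i+1})·c_i = 1443, so x̄ = 1443 / (6·305.5) = 37/47.

37/47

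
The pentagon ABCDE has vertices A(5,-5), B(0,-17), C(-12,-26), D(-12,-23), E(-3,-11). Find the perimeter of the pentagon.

|AB| = √((-5)² + (-12)²) = √169 = 13
|BC| = √((-12)² + (-9)²) = √225 = 15
|CD| = √((0)² + (3)²) = √9 = 3
|DE| = √((9)² + (12)²) = √225 = 15
|EA| = √((8)² + (6)²) = √100 = 10
Perimeter = 13 + 15 + 3 + 15 + 10 = 56.

56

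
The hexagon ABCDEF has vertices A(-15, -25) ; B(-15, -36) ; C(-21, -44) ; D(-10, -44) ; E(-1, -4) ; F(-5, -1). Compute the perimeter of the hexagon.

104

|AB| = √((0)² + (-11)²) = √121 = 11
|BC| = √((-6)² + (-8)²) = √100 = 10
|CD| = √((11)² + (0)²) = √121 = 11
|DE| = √((9)² + (40)²) = √1681 = 41
|EF| = √((-4)² + (3)²) = √25 = 5
|FA| = √((-10)² + (-24)²) = √676 = 26
Perimeter = 11 + 10 + 11 + 41 + 5 + 26 = 104.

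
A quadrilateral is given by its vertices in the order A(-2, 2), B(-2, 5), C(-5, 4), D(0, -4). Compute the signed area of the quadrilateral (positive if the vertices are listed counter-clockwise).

Cross-terms: -6, 17, 20, -8  ⇒  Σ = 23
Signed area = Σ/2 = 11.5 (positive ⇒ counter-clockwise traversal).

11.5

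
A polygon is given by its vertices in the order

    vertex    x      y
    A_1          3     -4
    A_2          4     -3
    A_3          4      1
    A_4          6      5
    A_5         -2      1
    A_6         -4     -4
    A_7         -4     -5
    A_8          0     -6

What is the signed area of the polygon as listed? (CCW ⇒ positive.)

Apply the shoelace (surveyor's) formula: 2A = Σ (x_i·y_{i+1} − x_{i+1}·y_i), indices taken mod 8.
A_1→A_2: (3)(-3) − (4)(-4) = 7
A_2→A_3: (4)(1) − (4)(-3) = 16
A_3→A_4: (4)(5) − (6)(1) = 14
A_4→A_5: (6)(1) − (-2)(5) = 16
A_5→A_6: (-2)(-4) − (-4)(1) = 12
A_6→A_7: (-4)(-5) − (-4)(-4) = 4
A_7→A_8: (-4)(-6) − (0)(-5) = 24
A_8→A_1: (0)(-4) − (3)(-6) = 18
Σ = 111
Signed area = Σ/2 = 55.5 (positive ⇒ counter-clockwise traversal).

55.5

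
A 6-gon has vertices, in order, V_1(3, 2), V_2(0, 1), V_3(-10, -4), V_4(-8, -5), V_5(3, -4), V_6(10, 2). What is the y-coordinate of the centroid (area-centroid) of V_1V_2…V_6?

-107/69

Apply the surveyor's formula. First the cross-terms c_i = x_i·y_{i+1} − x_{i+1}·y_i:
  3, 10, 18, 47, 46, 14  ⇒  2A = 138, A = 69.
Then Σ (y_i + y_{i+1})·c_i = -642, so ȳ = -642 / (6·69) = -107/69.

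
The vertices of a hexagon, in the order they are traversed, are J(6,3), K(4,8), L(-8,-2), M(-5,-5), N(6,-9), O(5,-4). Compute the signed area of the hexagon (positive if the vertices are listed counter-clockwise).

128.5

J→K: (6)(8) − (4)(3) = 36
K→L: (4)(-2) − (-8)(8) = 56
L→M: (-8)(-5) − (-5)(-2) = 30
M→N: (-5)(-9) − (6)(-5) = 75
N→O: (6)(-4) − (5)(-9) = 21
O→J: (5)(3) − (6)(-4) = 39
Σ = 257
Signed area = Σ/2 = 128.5 (positive ⇒ counter-clockwise traversal).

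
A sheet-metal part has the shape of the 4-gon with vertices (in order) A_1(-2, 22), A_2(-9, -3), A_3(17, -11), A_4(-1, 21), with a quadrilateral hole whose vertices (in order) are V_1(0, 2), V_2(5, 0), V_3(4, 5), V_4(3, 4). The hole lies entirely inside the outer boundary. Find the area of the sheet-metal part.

349

Outer boundary:
Apply Gauss's area formula: 2A = Σ (x_i·y_{i+1} − x_{i+1}·y_i), indices taken mod 4.
A_1→A_2: (-2)(-3) − (-9)(22) = 204
A_2→A_3: (-9)(-11) − (17)(-3) = 150
A_3→A_4: (17)(21) − (-1)(-11) = 346
A_4→A_1: (-1)(22) − (-2)(21) = 20
Σ = 720
Area = |Σ|/2 = 360.
Hole:
Σ = (-10) + (25) + (1) + (6) = 22
Area = |Σ|/2 = 11.
Net area = 360 − 11 = 349.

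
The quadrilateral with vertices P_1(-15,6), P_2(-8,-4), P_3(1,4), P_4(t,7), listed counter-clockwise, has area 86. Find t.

The doubled signed area Σ (x_i y_{i+1} − x_{i+1} y_i) is linear in t.
With t=0 it equals 192; the coefficient of t is 2 (from the two edges through P_4).
So 2·t + 192 = 2·86 = 172 ⇒ t = -10.

-10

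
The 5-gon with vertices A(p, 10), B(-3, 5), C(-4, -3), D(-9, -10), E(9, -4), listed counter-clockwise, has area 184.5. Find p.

9

Write out the shoelace sum; only the two edges meeting at A involve p:
2·Area = [(9·10 − p·(-4)) + (p·5 − (-3)·10)] + 168
       = 9·p + 288 = 369
⇒ p = 9.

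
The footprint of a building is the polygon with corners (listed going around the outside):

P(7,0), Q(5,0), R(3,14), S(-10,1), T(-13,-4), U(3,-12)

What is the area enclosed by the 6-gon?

Apply the shoelace (surveyor's) formula: 2A = Σ (x_i·y_{i+1} − x_{i+1}·y_i), indices taken mod 6.
Σ = (0) + (70) + (143) + (53) + (168) + (84) = 518
Area = |Σ|/2 = 259.

259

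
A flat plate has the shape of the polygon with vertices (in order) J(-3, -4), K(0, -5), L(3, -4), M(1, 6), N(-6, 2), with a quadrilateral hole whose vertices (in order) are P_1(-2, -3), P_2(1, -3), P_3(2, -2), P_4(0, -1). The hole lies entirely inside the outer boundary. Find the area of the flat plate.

55.5

Outer boundary:
Σ = (15) + (15) + (22) + (38) + (30) = 120
Area = |Σ|/2 = 60.
Hole:
Σ = (9) + (4) + (-2) + (-2) = 9
Area = |Σ|/2 = 4.5.
Net area = 60 − 4.5 = 55.5.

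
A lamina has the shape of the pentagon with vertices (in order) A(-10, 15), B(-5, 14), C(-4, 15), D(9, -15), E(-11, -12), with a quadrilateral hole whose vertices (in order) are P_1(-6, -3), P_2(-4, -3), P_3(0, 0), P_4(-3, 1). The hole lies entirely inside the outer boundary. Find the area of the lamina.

348

Outer boundary:
Apply the shoelace (surveyor's) formula: 2A = Σ (x_i·y_{i+1} − x_{i+1}·y_i), indices taken mod 5.
Σ = (-65) + (-19) + (-75) + (-273) + (-285) = -717
Area = |Σ|/2 = 358.5.
Hole:
P_1→P_2: (-6)(-3) − (-4)(-3) = 6
P_2→P_3: (-4)(0) − (0)(-3) = 0
P_3→P_4: (0)(1) − (-3)(0) = 0
P_4→P_1: (-3)(-3) − (-6)(1) = 15
Σ = 21
Area = |Σ|/2 = 10.5.
Net area = 358.5 − 10.5 = 348.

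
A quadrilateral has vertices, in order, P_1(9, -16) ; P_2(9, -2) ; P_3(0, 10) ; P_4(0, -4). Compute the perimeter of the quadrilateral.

58

|P_1P_2| = √((0)² + (14)²) = √196 = 14
|P_2P_3| = √((-9)² + (12)²) = √225 = 15
|P_3P_4| = √((0)² + (-14)²) = √196 = 14
|P_4P_1| = √((9)² + (-12)²) = √225 = 15
Perimeter = 14 + 15 + 14 + 15 = 58.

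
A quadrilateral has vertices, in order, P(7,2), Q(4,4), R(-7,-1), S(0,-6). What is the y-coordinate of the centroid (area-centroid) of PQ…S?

-0.703125

Apply the surveyor's formula. First the cross-terms c_i = x_i·y_{i+1} − x_{i+1}·y_i:
  20, 24, 42, 42  ⇒  2A = 128, A = 64.
Then Σ (y_i + y_{i+1})·c_i = -270, so ȳ = -270 / (6·64) = -0.703125.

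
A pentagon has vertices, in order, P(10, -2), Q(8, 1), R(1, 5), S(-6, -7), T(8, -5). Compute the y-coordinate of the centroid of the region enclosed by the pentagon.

-277/156

Apply the shoelace (surveyor's) formula. First the cross-terms c_i = x_i·y_{i+1} − x_{i+1}·y_i:
  26, 39, 23, 86, 34  ⇒  2A = 208, A = 104.
Then Σ (y_i + y_{i+1})·c_i = -1108, so ȳ = -1108 / (6·104) = -277/156.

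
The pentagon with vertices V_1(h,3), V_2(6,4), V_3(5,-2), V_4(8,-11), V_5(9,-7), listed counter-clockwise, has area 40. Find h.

The doubled signed area Σ (x_i y_{i+1} − x_{i+1} y_i) is linear in h.
With h=0 it equals -19; the coefficient of h is 11 (from the two edges through V_1).
So 11·h + -19 = 2·40 = 80 ⇒ h = 9.

9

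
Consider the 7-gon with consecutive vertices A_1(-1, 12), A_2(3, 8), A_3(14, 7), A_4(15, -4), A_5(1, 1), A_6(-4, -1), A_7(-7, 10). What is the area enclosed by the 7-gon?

A_1→A_2: (-1)(8) − (3)(12) = -44
A_2→A_3: (3)(7) − (14)(8) = -91
A_3→A_4: (14)(-4) − (15)(7) = -161
A_4→A_5: (15)(1) − (1)(-4) = 19
A_5→A_6: (1)(-1) − (-4)(1) = 3
A_6→A_7: (-4)(10) − (-7)(-1) = -47
A_7→A_1: (-7)(12) − (-1)(10) = -74
Σ = -395
Area = |Σ|/2 = 197.5.

197.5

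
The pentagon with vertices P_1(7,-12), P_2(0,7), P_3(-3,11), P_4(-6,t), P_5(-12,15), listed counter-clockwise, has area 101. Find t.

The doubled signed area Σ (x_i y_{i+1} − x_{i+1} y_i) is linear in t.
With t=0 it equals 85; the coefficient of t is 9 (from the two edges through P_4).
So 9·t + 85 = 2·101 = 202 ⇒ t = 13.

13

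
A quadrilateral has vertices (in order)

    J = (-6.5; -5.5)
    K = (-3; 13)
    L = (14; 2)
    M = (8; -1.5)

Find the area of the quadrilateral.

189.875

Apply the shoelace (surveyor's) formula: 2A = Σ (x_i·y_{i+1} − x_{i+1}·y_i), indices taken mod 4.
Cross-terms: -101, -188, -37, -53.75  ⇒  Σ = -379.75
Area = |Σ|/2 = 189.875.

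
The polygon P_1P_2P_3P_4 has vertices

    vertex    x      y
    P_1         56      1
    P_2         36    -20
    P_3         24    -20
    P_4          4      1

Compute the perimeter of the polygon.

|P_1P_2| = √((-20)² + (-21)²) = √841 = 29
|P_2P_3| = √((-12)² + (0)²) = √144 = 12
|P_3P_4| = √((-20)² + (21)²) = √841 = 29
|P_4P_1| = √((52)² + (0)²) = √2704 = 52
Perimeter = 29 + 12 + 29 + 52 = 122.

122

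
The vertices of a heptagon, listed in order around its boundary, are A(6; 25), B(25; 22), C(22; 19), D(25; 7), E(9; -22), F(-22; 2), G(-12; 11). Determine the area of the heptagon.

Apply the shoelace (surveyor's) formula: 2A = Σ (x_i·y_{i+1} − x_{i+1}·y_i), indices taken mod 7.
Σ = (-493) + (-9) + (-321) + (-613) + (-466) + (-218) + (-366) = -2486
Area = |Σ|/2 = 1243.

1243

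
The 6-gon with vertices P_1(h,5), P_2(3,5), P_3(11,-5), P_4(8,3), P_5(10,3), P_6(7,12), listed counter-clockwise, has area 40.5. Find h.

Write out the shoelace sum; only the two edges meeting at P_1 involve h:
2·Area = [(7·5 − h·12) + (h·5 − 3·5)] + 96
       = -7·h + 116 = 81
⇒ h = 5.

5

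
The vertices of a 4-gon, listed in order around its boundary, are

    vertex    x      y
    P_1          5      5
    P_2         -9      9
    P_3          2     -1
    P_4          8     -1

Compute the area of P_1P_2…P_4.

Σ = (90) + (-9) + (6) + (45) = 132
Area = |Σ|/2 = 66.

66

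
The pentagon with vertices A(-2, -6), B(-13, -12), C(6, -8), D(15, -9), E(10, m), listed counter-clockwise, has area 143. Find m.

Write out the shoelace sum; only the two edges meeting at E involve m:
2·Area = [(15·m − 10·(-9)) + (10·(-6) − (-2)·m)] + 188
       = 17·m + 218 = 286
⇒ m = 4.

4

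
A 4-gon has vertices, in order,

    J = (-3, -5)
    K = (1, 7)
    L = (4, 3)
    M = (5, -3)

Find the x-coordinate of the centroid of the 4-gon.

Apply the surveyor's formula. First the cross-terms c_i = x_i·y_{i+1} − x_{i+1}·y_i:
  -16, -25, -27, -34  ⇒  2A = -102, A = -51.
Then Σ (x_i + x_{i+1})·c_i = -404, so x̄ = -404 / (6·(-51)) = 202/153.

202/153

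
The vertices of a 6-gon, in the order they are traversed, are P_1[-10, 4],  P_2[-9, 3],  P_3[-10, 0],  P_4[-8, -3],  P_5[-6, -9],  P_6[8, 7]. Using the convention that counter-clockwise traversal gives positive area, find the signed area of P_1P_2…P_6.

126

Σ = (6) + (30) + (30) + (54) + (30) + (102) = 252
Signed area = Σ/2 = 126 (positive ⇒ counter-clockwise traversal).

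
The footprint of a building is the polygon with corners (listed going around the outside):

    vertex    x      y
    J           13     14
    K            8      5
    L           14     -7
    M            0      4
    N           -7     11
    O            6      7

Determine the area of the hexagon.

105.5

Apply Gauss's area formula: 2A = Σ (x_i·y_{i+1} − x_{i+1}·y_i), indices taken mod 6.
J→K: (13)(5) − (8)(14) = -47
K→L: (8)(-7) − (14)(5) = -126
L→M: (14)(4) − (0)(-7) = 56
M→N: (0)(11) − (-7)(4) = 28
N→O: (-7)(7) − (6)(11) = -115
O→J: (6)(14) − (13)(7) = -7
Σ = -211
Area = |Σ|/2 = 105.5.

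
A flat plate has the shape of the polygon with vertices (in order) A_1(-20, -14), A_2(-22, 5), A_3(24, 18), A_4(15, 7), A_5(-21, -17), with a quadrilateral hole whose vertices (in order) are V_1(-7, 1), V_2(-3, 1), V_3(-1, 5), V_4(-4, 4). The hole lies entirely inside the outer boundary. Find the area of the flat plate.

579

Outer boundary:
Apply the shoelace (surveyor's) formula: 2A = Σ (x_i·y_{i+1} − x_{i+1}·y_i), indices taken mod 5.
Σ = (-408) + (-516) + (-102) + (-108) + (-46) = -1180
Area = |Σ|/2 = 590.
Hole:
Apply Gauss's area formula: 2A = Σ (x_i·y_{i+1} − x_{i+1}·y_i), indices taken mod 4.
Cross-terms: -4, -14, 16, 24  ⇒  Σ = 22
Area = |Σ|/2 = 11.
Net area = 590 − 11 = 579.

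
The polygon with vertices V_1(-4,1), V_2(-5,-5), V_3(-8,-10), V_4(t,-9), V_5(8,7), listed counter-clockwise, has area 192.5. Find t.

10

The doubled signed area Σ (x_i y_{i+1} − x_{i+1} y_i) is linear in t.
With t=0 it equals 215; the coefficient of t is 17 (from the two edges through V_4).
So 17·t + 215 = 2·192.5 = 385 ⇒ t = 10.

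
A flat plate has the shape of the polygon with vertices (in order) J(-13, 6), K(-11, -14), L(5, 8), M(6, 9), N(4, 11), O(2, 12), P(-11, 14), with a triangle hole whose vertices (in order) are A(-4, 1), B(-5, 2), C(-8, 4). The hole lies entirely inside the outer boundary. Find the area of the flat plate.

Outer boundary:
Apply the shoelace (surveyor's) formula: 2A = Σ (x_i·y_{i+1} − x_{i+1}·y_i), indices taken mod 7.
Σ = (248) + (-18) + (-3) + (30) + (26) + (160) + (116) = 559
Area = |Σ|/2 = 279.5.
Hole:
Σ = (-3) + (-4) + (8) = 1
Area = |Σ|/2 = 0.5.
Net area = 279.5 − 0.5 = 279.

279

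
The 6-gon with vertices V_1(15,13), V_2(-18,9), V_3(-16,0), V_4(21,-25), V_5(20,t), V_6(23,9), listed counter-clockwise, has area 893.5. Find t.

The doubled signed area Σ (x_i y_{i+1} − x_{i+1} y_i) is linear in t.
With t=0 it equals 1757; the coefficient of t is -2 (from the two edges through V_5).
So -2·t + 1757 = 2·893.5 = 1787 ⇒ t = -15.

-15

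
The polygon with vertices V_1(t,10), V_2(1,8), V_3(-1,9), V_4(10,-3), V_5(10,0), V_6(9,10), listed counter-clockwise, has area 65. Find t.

The doubled signed area Σ (x_i y_{i+1} − x_{i+1} y_i) is linear in t.
With t=0 it equals 140; the coefficient of t is -2 (from the two edges through V_1).
So -2·t + 140 = 2·65 = 130 ⇒ t = 5.

5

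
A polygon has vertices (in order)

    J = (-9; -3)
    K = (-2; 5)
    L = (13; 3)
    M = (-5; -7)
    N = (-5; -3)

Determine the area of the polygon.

J→K: (-9)(5) − (-2)(-3) = -51
K→L: (-2)(3) − (13)(5) = -71
L→M: (13)(-7) − (-5)(3) = -76
M→N: (-5)(-3) − (-5)(-7) = -20
N→J: (-5)(-3) − (-9)(-3) = -12
Σ = -230
Area = |Σ|/2 = 115.

115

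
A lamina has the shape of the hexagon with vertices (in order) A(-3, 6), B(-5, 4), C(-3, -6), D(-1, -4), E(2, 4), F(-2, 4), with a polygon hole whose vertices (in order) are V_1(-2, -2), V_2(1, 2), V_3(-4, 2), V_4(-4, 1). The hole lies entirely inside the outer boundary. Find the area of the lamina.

32

Outer boundary:
Apply the shoelace formula: 2A = Σ (x_i·y_{i+1} − x_{i+1}·y_i), indices taken mod 6.
A→B: (-3)(4) − (-5)(6) = 18
B→C: (-5)(-6) − (-3)(4) = 42
C→D: (-3)(-4) − (-1)(-6) = 6
D→E: (-1)(4) − (2)(-4) = 4
E→F: (2)(4) − (-2)(4) = 16
F→A: (-2)(6) − (-3)(4) = 0
Σ = 86
Area = |Σ|/2 = 43.
Hole:
Apply the shoelace (surveyor's) formula: 2A = Σ (x_i·y_{i+1} − x_{i+1}·y_i), indices taken mod 4.
Cross-terms: -2, 10, 4, 10  ⇒  Σ = 22
Area = |Σ|/2 = 11.
Net area = 43 − 11 = 32.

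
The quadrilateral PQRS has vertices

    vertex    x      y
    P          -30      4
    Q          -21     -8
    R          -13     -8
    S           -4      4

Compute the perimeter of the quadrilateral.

|PQ| = √((9)² + (-12)²) = √225 = 15
|QR| = √((8)² + (0)²) = √64 = 8
|RS| = √((9)² + (12)²) = √225 = 15
|SP| = √((-26)² + (0)²) = √676 = 26
Perimeter = 15 + 8 + 15 + 26 = 64.

64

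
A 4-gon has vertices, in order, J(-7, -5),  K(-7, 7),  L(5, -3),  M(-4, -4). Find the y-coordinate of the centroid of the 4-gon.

-4/23

Apply Gauss's area formula. First the cross-terms c_i = x_i·y_{i+1} − x_{i+1}·y_i:
  -84, -14, -32, -8  ⇒  2A = -138, A = -69.
Then Σ (y_i + y_{i+1})·c_i = 72, so ȳ = 72 / (6·(-69)) = -4/23.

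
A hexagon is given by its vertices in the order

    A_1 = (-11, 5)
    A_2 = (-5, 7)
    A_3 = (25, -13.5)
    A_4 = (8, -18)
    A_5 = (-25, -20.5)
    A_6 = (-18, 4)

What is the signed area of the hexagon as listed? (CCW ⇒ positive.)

Σ = (-52) + (-107.5) + (-342) + (-614) + (-469) + (-46) = -1630.5
Signed area = Σ/2 = -815.25 (negative ⇒ clockwise traversal).

-815.25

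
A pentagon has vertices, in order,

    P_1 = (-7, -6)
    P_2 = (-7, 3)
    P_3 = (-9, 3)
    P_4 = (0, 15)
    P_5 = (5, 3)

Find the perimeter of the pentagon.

54

|P_1P_2| = √((0)² + (9)²) = √81 = 9
|P_2P_3| = √((-2)² + (0)²) = √4 = 2
|P_3P_4| = √((9)² + (12)²) = √225 = 15
|P_4P_5| = √((5)² + (-12)²) = √169 = 13
|P_5P_1| = √((-12)² + (-9)²) = √225 = 15
Perimeter = 9 + 2 + 15 + 13 + 15 = 54.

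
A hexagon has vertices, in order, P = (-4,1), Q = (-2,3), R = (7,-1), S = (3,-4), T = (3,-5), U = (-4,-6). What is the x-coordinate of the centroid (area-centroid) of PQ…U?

1/9

Apply the shoelace (surveyor's) formula. First the cross-terms c_i = x_i·y_{i+1} − x_{i+1}·y_i:
  -10, -19, -25, -3, -38, -28  ⇒  2A = -123, A = -61.5.
Then Σ (x_i + x_{i+1})·c_i = -41, so x̄ = -41 / (6·(-61.5)) = 1/9.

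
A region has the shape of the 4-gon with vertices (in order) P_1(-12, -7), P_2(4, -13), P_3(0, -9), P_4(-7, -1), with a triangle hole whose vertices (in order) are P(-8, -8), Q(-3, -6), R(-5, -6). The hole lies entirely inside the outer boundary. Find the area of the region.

59

Outer boundary:
P_1→P_2: (-12)(-13) − (4)(-7) = 184
P_2→P_3: (4)(-9) − (0)(-13) = -36
P_3→P_4: (0)(-1) − (-7)(-9) = -63
P_4→P_1: (-7)(-7) − (-12)(-1) = 37
Σ = 122
Area = |Σ|/2 = 61.
Hole:
P→Q: (-8)(-6) − (-3)(-8) = 24
Q→R: (-3)(-6) − (-5)(-6) = -12
R→P: (-5)(-8) − (-8)(-6) = -8
Σ = 4
Area = |Σ|/2 = 2.
Net area = 61 − 2 = 59.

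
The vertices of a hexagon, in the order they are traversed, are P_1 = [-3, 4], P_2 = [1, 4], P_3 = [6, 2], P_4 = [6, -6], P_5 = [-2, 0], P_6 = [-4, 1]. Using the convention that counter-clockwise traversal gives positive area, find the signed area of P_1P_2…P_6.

Apply Gauss's area formula: 2A = Σ (x_i·y_{i+1} − x_{i+1}·y_i), indices taken mod 6.
Σ = (-16) + (-22) + (-48) + (-12) + (-2) + (-13) = -113
Signed area = Σ/2 = -56.5 (negative ⇒ clockwise traversal).

-56.5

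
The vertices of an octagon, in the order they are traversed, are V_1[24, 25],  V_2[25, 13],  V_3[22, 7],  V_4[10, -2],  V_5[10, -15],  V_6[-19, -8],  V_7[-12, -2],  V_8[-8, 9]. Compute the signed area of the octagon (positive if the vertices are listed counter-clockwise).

Apply the shoelace (surveyor's) formula: 2A = Σ (x_i·y_{i+1} − x_{i+1}·y_i), indices taken mod 8.
V_1→V_2: (24)(13) − (25)(25) = -313
V_2→V_3: (25)(7) − (22)(13) = -111
V_3→V_4: (22)(-2) − (10)(7) = -114
V_4→V_5: (10)(-15) − (10)(-2) = -130
V_5→V_6: (10)(-8) − (-19)(-15) = -365
V_6→V_7: (-19)(-2) − (-12)(-8) = -58
V_7→V_8: (-12)(9) − (-8)(-2) = -124
V_8→V_1: (-8)(25) − (24)(9) = -416
Σ = -1631
Signed area = Σ/2 = -815.5 (negative ⇒ clockwise traversal).

-815.5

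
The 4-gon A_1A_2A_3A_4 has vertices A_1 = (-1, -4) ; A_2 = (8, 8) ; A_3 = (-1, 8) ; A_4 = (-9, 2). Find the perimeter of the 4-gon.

|A_1A_2| = √((9)² + (12)²) = √225 = 15
|A_2A_3| = √((-9)² + (0)²) = √81 = 9
|A_3A_4| = √((-8)² + (-6)²) = √100 = 10
|A_4A_1| = √((8)² + (-6)²) = √100 = 10
Perimeter = 15 + 9 + 10 + 10 = 44.

44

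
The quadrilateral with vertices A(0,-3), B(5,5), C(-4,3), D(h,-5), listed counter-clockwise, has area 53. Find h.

Write out the shoelace sum; only the two edges meeting at D involve h:
2·Area = [((-4)·(-5) − h·3) + (h·(-3) − 0·(-5))] + 50
       = -6·h + 70 = 106
⇒ h = -6.

-6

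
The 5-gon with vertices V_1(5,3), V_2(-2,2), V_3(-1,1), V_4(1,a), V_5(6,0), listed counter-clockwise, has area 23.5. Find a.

-2

Write out the shoelace sum; only the two edges meeting at V_4 involve a:
2·Area = [((-1)·a − 1·1) + (1·0 − 6·a)] + 34
       = -7·a + 33 = 47
⇒ a = -2.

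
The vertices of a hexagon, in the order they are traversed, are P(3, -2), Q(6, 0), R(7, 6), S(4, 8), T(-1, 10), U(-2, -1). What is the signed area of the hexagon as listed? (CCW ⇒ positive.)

78

Apply the surveyor's formula: 2A = Σ (x_i·y_{i+1} − x_{i+1}·y_i), indices taken mod 6.
Cross-terms: 12, 36, 32, 48, 21, 7  ⇒  Σ = 156
Signed area = Σ/2 = 78 (positive ⇒ counter-clockwise traversal).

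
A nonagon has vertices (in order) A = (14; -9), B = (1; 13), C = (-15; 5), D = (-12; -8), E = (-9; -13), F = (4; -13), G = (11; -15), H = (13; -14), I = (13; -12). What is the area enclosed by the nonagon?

512.5

Σ = (191) + (200) + (180) + (84) + (169) + (83) + (41) + (26) + (51) = 1025
Area = |Σ|/2 = 512.5.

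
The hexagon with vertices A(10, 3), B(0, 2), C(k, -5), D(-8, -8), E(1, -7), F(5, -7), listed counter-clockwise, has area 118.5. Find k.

The doubled signed area Σ (x_i y_{i+1} − x_{i+1} y_i) is linear in k.
With k=0 it equals 157; the coefficient of k is -10 (from the two edges through C).
So -10·k + 157 = 2·118.5 = 237 ⇒ k = -8.

-8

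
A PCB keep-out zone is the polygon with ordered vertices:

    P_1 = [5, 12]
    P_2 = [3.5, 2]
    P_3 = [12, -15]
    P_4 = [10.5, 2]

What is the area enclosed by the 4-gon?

Apply the surveyor's formula: 2A = Σ (x_i·y_{i+1} − x_{i+1}·y_i), indices taken mod 4.
Cross-terms: -32, -76.5, 181.5, 116  ⇒  Σ = 189
Area = |Σ|/2 = 94.5.

94.5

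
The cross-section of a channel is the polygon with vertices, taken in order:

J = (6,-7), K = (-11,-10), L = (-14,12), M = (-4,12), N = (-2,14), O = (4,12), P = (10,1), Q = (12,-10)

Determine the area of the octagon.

446.5

Apply the surveyor's formula: 2A = Σ (x_i·y_{i+1} − x_{i+1}·y_i), indices taken mod 8.
Σ = (-137) + (-272) + (-120) + (-32) + (-80) + (-116) + (-112) + (-24) = -893
Area = |Σ|/2 = 446.5.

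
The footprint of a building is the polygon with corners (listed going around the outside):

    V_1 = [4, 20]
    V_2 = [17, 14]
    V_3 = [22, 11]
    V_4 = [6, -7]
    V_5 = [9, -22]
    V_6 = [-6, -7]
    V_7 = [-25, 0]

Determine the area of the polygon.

Apply the surveyor's formula: 2A = Σ (x_i·y_{i+1} − x_{i+1}·y_i), indices taken mod 7.
Cross-terms: -284, -121, -220, -69, -195, -175, -500  ⇒  Σ = -1564
Area = |Σ|/2 = 782.

782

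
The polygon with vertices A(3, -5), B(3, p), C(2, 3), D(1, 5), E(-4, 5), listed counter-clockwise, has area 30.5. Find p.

0

Write out the shoelace sum; only the two edges meeting at B involve p:
2·Area = [(3·p − 3·(-5)) + (3·3 − 2·p)] + 37
       = 1·p + 61 = 61
⇒ p = 0.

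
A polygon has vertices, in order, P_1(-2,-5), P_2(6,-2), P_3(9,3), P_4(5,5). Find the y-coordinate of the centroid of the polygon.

38/255

Apply the surveyor's formula. First the cross-terms c_i = x_i·y_{i+1} − x_{i+1}·y_i:
  34, 36, 30, -15  ⇒  2A = 85, A = 42.5.
Then Σ (y_i + y_{i+1})·c_i = 38, so ȳ = 38 / (6·42.5) = 38/255.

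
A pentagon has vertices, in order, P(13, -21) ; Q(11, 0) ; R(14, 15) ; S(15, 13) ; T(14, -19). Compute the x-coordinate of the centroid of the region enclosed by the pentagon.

2130/161

Apply Gauss's area formula. First the cross-terms c_i = x_i·y_{i+1} − x_{i+1}·y_i:
  231, 165, -43, -467, -47  ⇒  2A = -161, A = -80.5.
Then Σ (x_i + x_{i+1})·c_i = -6390, so x̄ = -6390 / (6·(-80.5)) = 2130/161.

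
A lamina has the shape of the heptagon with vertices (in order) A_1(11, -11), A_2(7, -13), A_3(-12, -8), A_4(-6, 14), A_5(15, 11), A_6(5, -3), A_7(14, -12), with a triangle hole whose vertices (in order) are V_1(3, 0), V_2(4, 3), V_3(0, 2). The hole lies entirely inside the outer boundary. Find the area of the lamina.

Outer boundary:
Apply the shoelace formula: 2A = Σ (x_i·y_{i+1} − x_{i+1}·y_i), indices taken mod 7.
Σ = (-66) + (-212) + (-216) + (-276) + (-100) + (-18) + (-22) = -910
Area = |Σ|/2 = 455.
Hole:
Apply Gauss's area formula: 2A = Σ (x_i·y_{i+1} − x_{i+1}·y_i), indices taken mod 3.
Cross-terms: 9, 8, -6  ⇒  Σ = 11
Area = |Σ|/2 = 5.5.
Net area = 455 − 5.5 = 449.5.

449.5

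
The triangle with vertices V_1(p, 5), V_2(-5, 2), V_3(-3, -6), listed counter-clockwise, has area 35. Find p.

3

Write out the shoelace sum; only the two edges meeting at V_1 involve p:
2·Area = [((-3)·5 − p·(-6)) + (p·2 − (-5)·5)] + 36
       = 8·p + 46 = 70
⇒ p = 3.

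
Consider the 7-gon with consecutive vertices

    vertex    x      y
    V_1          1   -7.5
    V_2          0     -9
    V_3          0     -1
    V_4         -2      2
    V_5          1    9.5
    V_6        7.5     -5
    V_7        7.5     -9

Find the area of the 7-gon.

92.75

Apply the shoelace (surveyor's) formula: 2A = Σ (x_i·y_{i+1} − x_{i+1}·y_i), indices taken mod 7.
V_1→V_2: (1)(-9) − (0)(-7.5) = -9
V_2→V_3: (0)(-1) − (0)(-9) = 0
V_3→V_4: (0)(2) − (-2)(-1) = -2
V_4→V_5: (-2)(9.5) − (1)(2) = -21
V_5→V_6: (1)(-5) − (7.5)(9.5) = -76.25
V_6→V_7: (7.5)(-9) − (7.5)(-5) = -30
V_7→V_1: (7.5)(-7.5) − (1)(-9) = -47.25
Σ = -185.5
Area = |Σ|/2 = 92.75.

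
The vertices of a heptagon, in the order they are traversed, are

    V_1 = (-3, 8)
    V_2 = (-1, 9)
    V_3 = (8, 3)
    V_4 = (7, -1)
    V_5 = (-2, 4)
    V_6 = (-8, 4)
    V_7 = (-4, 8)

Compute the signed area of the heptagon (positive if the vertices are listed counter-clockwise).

Apply the shoelace formula: 2A = Σ (x_i·y_{i+1} − x_{i+1}·y_i), indices taken mod 7.
Σ = (-19) + (-75) + (-29) + (26) + (24) + (-48) + (-8) = -129
Signed area = Σ/2 = -64.5 (negative ⇒ clockwise traversal).

-64.5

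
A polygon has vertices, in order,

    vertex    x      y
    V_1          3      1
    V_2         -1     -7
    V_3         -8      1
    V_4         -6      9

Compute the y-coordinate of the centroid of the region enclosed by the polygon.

1

Apply Gauss's area formula. First the cross-terms c_i = x_i·y_{i+1} − x_{i+1}·y_i:
  -20, -57, -66, -33  ⇒  2A = -176, A = -88.
Then Σ (y_i + y_{i+1})·c_i = -528, so ȳ = -528 / (6·(-88)) = 1.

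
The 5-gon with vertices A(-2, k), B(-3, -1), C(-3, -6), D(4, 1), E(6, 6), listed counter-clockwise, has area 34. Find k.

Write out the shoelace sum; only the two edges meeting at A involve k:
2·Area = [(6·k − (-2)·6) + ((-2)·(-1) − (-3)·k)] + 54
       = 9·k + 68 = 68
⇒ k = 0.

0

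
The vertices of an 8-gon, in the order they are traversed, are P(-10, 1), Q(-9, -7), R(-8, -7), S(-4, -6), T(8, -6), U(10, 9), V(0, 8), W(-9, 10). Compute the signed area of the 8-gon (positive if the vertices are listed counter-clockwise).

Apply the surveyor's formula: 2A = Σ (x_i·y_{i+1} − x_{i+1}·y_i), indices taken mod 8.
P→Q: (-10)(-7) − (-9)(1) = 79
Q→R: (-9)(-7) − (-8)(-7) = 7
R→S: (-8)(-6) − (-4)(-7) = 20
S→T: (-4)(-6) − (8)(-6) = 72
T→U: (8)(9) − (10)(-6) = 132
U→V: (10)(8) − (0)(9) = 80
V→W: (0)(10) − (-9)(8) = 72
W→P: (-9)(1) − (-10)(10) = 91
Σ = 553
Signed area = Σ/2 = 276.5 (positive ⇒ counter-clockwise traversal).

276.5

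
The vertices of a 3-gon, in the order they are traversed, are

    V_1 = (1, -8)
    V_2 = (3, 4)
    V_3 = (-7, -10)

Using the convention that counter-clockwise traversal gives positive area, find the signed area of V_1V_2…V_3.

Apply Gauss's area formula: 2A = Σ (x_i·y_{i+1} − x_{i+1}·y_i), indices taken mod 3.
Cross-terms: 28, -2, 66  ⇒  Σ = 92
Signed area = Σ/2 = 46 (positive ⇒ counter-clockwise traversal).

46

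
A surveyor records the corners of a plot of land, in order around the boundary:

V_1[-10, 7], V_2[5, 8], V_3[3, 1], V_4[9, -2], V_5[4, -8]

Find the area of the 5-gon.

Apply Gauss's area formula: 2A = Σ (x_i·y_{i+1} − x_{i+1}·y_i), indices taken mod 5.
Cross-terms: -115, -19, -15, -64, -52  ⇒  Σ = -265
Area = |Σ|/2 = 132.5.

132.5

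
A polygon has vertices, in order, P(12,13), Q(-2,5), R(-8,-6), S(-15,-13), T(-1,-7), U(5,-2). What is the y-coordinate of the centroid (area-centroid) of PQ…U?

6/185

Apply the surveyor's formula. First the cross-terms c_i = x_i·y_{i+1} − x_{i+1}·y_i:
  86, 52, 14, 92, 37, 89  ⇒  2A = 370, A = 185.
Then Σ (y_i + y_{i+1})·c_i = 36, so ȳ = 36 / (6·185) = 6/185.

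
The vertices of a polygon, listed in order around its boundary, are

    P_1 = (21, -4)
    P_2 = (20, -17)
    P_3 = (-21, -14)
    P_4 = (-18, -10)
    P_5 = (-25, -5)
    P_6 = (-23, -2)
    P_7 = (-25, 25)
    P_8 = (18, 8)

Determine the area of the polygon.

1348

Apply the surveyor's formula: 2A = Σ (x_i·y_{i+1} − x_{i+1}·y_i), indices taken mod 8.
Σ = (-277) + (-637) + (-42) + (-160) + (-65) + (-625) + (-650) + (-240) = -2696
Area = |Σ|/2 = 1348.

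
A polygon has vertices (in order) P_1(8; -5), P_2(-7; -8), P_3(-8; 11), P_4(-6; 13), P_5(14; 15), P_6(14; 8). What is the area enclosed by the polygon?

Apply the shoelace (surveyor's) formula: 2A = Σ (x_i·y_{i+1} − x_{i+1}·y_i), indices taken mod 6.
Cross-terms: -99, -141, -38, -272, -98, -134  ⇒  Σ = -782
Area = |Σ|/2 = 391.

391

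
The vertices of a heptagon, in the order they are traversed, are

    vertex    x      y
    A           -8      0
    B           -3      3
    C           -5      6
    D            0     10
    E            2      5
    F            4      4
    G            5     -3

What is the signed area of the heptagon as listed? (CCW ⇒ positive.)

A→B: (-8)(3) − (-3)(0) = -24
B→C: (-3)(6) − (-5)(3) = -3
C→D: (-5)(10) − (0)(6) = -50
D→E: (0)(5) − (2)(10) = -20
E→F: (2)(4) − (4)(5) = -12
F→G: (4)(-3) − (5)(4) = -32
G→A: (5)(0) − (-8)(-3) = -24
Σ = -165
Signed area = Σ/2 = -82.5 (negative ⇒ clockwise traversal).

-82.5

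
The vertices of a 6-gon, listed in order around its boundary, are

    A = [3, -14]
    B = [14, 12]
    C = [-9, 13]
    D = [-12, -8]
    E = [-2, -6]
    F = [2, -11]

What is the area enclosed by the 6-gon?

Cross-terms: 232, 290, 228, 56, 34, 5  ⇒  Σ = 845
Area = |Σ|/2 = 422.5.

422.5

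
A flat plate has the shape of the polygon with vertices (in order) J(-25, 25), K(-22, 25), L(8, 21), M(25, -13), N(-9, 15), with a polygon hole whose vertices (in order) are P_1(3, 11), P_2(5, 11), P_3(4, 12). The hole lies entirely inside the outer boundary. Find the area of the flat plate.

478

Outer boundary:
Σ = (-75) + (-662) + (-629) + (258) + (150) = -958
Area = |Σ|/2 = 479.
Hole:
Σ = (-22) + (16) + (8) = 2
Area = |Σ|/2 = 1.
Net area = 479 − 1 = 478.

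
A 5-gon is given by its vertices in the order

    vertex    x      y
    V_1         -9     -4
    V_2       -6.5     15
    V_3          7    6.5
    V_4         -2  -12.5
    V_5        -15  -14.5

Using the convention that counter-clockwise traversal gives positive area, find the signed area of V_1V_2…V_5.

Σ = (-161) + (-147.25) + (-74.5) + (-158.5) + (-70.5) = -611.75
Signed area = Σ/2 = -305.875 (negative ⇒ clockwise traversal).

-305.875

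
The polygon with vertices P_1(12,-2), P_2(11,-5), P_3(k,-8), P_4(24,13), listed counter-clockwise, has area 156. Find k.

25

The doubled signed area Σ (x_i y_{i+1} − x_{i+1} y_i) is linear in k.
With k=0 it equals -138; the coefficient of k is 18 (from the two edges through P_3).
So 18·k + -138 = 2·156 = 312 ⇒ k = 25.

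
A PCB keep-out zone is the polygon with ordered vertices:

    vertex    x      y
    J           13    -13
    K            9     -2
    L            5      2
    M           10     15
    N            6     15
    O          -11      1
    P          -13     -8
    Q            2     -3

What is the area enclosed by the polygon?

Apply the shoelace (surveyor's) formula: 2A = Σ (x_i·y_{i+1} − x_{i+1}·y_i), indices taken mod 8.
J→K: (13)(-2) − (9)(-13) = 91
K→L: (9)(2) − (5)(-2) = 28
L→M: (5)(15) − (10)(2) = 55
M→N: (10)(15) − (6)(15) = 60
N→O: (6)(1) − (-11)(15) = 171
O→P: (-11)(-8) − (-13)(1) = 101
P→Q: (-13)(-3) − (2)(-8) = 55
Q→J: (2)(-13) − (13)(-3) = 13
Σ = 574
Area = |Σ|/2 = 287.

287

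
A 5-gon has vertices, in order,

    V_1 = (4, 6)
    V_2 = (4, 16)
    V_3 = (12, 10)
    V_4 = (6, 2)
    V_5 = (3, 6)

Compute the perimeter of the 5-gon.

36

|V_1V_2| = √((0)² + (10)²) = √100 = 10
|V_2V_3| = √((8)² + (-6)²) = √100 = 10
|V_3V_4| = √((-6)² + (-8)²) = √100 = 10
|V_4V_5| = √((-3)² + (4)²) = √25 = 5
|V_5V_1| = √((1)² + (0)²) = √1 = 1
Perimeter = 10 + 10 + 10 + 5 + 1 = 36.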